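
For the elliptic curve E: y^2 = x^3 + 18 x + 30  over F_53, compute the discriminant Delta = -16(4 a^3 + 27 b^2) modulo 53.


4 a^3 + 27 b^2 = 4*18^3 + 27*30^2 = 23328 + 24300 = 47628
Delta = -16 * (47628) = -762048
Delta mod 53 = 39

Delta = 39 (mod 53)


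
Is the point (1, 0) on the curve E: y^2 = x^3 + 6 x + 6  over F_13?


Check whether y^2 = x^3 + 6 x + 6 (mod 13) for (x, y) = (1, 0).
LHS: y^2 = 0^2 mod 13 = 0
RHS: x^3 + 6 x + 6 = 1^3 + 6*1 + 6 mod 13 = 0
LHS = RHS

Yes, on the curve


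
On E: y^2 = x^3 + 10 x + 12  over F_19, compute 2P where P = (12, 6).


Doubling: s = (3 x1^2 + a) / (2 y1)
s = (3*12^2 + 10) / (2*6) mod 19 = 2
x3 = s^2 - 2 x1 mod 19 = 2^2 - 2*12 = 18
y3 = s (x1 - x3) - y1 mod 19 = 2 * (12 - 18) - 6 = 1

2P = (18, 1)


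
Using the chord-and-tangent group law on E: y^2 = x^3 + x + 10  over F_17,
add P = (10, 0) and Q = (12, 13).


P != Q, so use the chord formula.
s = (y2 - y1) / (x2 - x1) = (13) / (2) mod 17 = 15
x3 = s^2 - x1 - x2 mod 17 = 15^2 - 10 - 12 = 16
y3 = s (x1 - x3) - y1 mod 17 = 15 * (10 - 16) - 0 = 12

P + Q = (16, 12)


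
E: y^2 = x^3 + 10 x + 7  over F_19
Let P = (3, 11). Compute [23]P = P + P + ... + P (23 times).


k = 23 = 10111_2 (binary, LSB first: 11101)
Double-and-add from P = (3, 11):
  bit 0 = 1: acc = O + (3, 11) = (3, 11)
  bit 1 = 1: acc = (3, 11) + (11, 17) = (2, 4)
  bit 2 = 1: acc = (2, 4) + (6, 6) = (16, 8)
  bit 3 = 0: acc unchanged = (16, 8)
  bit 4 = 1: acc = (16, 8) + (13, 15) = (6, 13)

23P = (6, 13)


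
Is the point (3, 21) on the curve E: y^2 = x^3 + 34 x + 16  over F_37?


Check whether y^2 = x^3 + 34 x + 16 (mod 37) for (x, y) = (3, 21).
LHS: y^2 = 21^2 mod 37 = 34
RHS: x^3 + 34 x + 16 = 3^3 + 34*3 + 16 mod 37 = 34
LHS = RHS

Yes, on the curve


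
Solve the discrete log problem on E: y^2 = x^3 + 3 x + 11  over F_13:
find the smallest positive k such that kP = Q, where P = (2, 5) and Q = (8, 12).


Enumerate multiples of P until we hit Q = (8, 12):
  1P = (2, 5)
  2P = (8, 12)
Match found at i = 2.

k = 2


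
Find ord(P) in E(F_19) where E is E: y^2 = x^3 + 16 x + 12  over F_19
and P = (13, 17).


Compute successive multiples of P until we hit O:
  1P = (13, 17)
  2P = (4, 8)
  3P = (3, 12)
  4P = (8, 14)
  5P = (9, 12)
  6P = (14, 15)
  7P = (15, 6)
  8P = (7, 7)
  ... (continuing to 19P)
  19P = O

ord(P) = 19


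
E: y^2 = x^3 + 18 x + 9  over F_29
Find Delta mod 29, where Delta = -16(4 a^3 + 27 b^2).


4 a^3 + 27 b^2 = 4*18^3 + 27*9^2 = 23328 + 2187 = 25515
Delta = -16 * (25515) = -408240
Delta mod 29 = 22

Delta = 22 (mod 29)


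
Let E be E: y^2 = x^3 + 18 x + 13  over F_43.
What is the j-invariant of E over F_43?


Delta = -16(4 a^3 + 27 b^2) mod 43 = 41
-1728 * (4 a)^3 = -1728 * (4*18)^3 mod 43 = 22
j = 22 * 41^(-1) mod 43 = 32

j = 32 (mod 43)


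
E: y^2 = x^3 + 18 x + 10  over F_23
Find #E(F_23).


For each x in F_23, count y with y^2 = x^3 + 18 x + 10 mod 23:
  x = 1: RHS = 6, y in [11, 12]  -> 2 point(s)
  x = 2: RHS = 8, y in [10, 13]  -> 2 point(s)
  x = 4: RHS = 8, y in [10, 13]  -> 2 point(s)
  x = 5: RHS = 18, y in [8, 15]  -> 2 point(s)
  x = 6: RHS = 12, y in [9, 14]  -> 2 point(s)
  x = 9: RHS = 4, y in [2, 21]  -> 2 point(s)
  x = 13: RHS = 3, y in [7, 16]  -> 2 point(s)
  x = 14: RHS = 16, y in [4, 19]  -> 2 point(s)
  x = 16: RHS = 1, y in [1, 22]  -> 2 point(s)
  x = 17: RHS = 8, y in [10, 13]  -> 2 point(s)
  x = 18: RHS = 2, y in [5, 18]  -> 2 point(s)
  x = 19: RHS = 12, y in [9, 14]  -> 2 point(s)
  x = 21: RHS = 12, y in [9, 14]  -> 2 point(s)
Affine points: 26. Add the point at infinity: total = 27.

#E(F_23) = 27


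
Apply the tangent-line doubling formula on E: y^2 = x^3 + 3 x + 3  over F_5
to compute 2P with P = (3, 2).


Doubling: s = (3 x1^2 + a) / (2 y1)
s = (3*3^2 + 3) / (2*2) mod 5 = 0
x3 = s^2 - 2 x1 mod 5 = 0^2 - 2*3 = 4
y3 = s (x1 - x3) - y1 mod 5 = 0 * (3 - 4) - 2 = 3

2P = (4, 3)


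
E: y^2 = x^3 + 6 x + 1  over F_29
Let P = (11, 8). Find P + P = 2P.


Doubling: s = (3 x1^2 + a) / (2 y1)
s = (3*11^2 + 6) / (2*8) mod 29 = 14
x3 = s^2 - 2 x1 mod 29 = 14^2 - 2*11 = 0
y3 = s (x1 - x3) - y1 mod 29 = 14 * (11 - 0) - 8 = 1

2P = (0, 1)


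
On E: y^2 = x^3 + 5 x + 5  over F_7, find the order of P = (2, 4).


Compute successive multiples of P until we hit O:
  1P = (2, 4)
  2P = (5, 1)
  3P = (1, 2)
  4P = (1, 5)
  5P = (5, 6)
  6P = (2, 3)
  7P = O

ord(P) = 7


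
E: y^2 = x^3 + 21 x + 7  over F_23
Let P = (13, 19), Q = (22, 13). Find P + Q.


P != Q, so use the chord formula.
s = (y2 - y1) / (x2 - x1) = (17) / (9) mod 23 = 7
x3 = s^2 - x1 - x2 mod 23 = 7^2 - 13 - 22 = 14
y3 = s (x1 - x3) - y1 mod 23 = 7 * (13 - 14) - 19 = 20

P + Q = (14, 20)


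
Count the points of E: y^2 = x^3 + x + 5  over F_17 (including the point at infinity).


For each x in F_17, count y with y^2 = x^3 + 1 x + 5 mod 17:
  x = 2: RHS = 15, y in [7, 10]  -> 2 point(s)
  x = 3: RHS = 1, y in [1, 16]  -> 2 point(s)
  x = 5: RHS = 16, y in [4, 13]  -> 2 point(s)
  x = 7: RHS = 15, y in [7, 10]  -> 2 point(s)
  x = 8: RHS = 15, y in [7, 10]  -> 2 point(s)
  x = 11: RHS = 4, y in [2, 15]  -> 2 point(s)
  x = 14: RHS = 9, y in [3, 14]  -> 2 point(s)
Affine points: 14. Add the point at infinity: total = 15.

#E(F_17) = 15


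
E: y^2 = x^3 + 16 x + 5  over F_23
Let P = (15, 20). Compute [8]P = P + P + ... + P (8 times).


k = 8 = 1000_2 (binary, LSB first: 0001)
Double-and-add from P = (15, 20):
  bit 0 = 0: acc unchanged = O
  bit 1 = 0: acc unchanged = O
  bit 2 = 0: acc unchanged = O
  bit 3 = 1: acc = O + (9, 21) = (9, 21)

8P = (9, 21)


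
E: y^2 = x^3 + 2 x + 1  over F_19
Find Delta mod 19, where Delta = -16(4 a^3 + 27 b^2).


4 a^3 + 27 b^2 = 4*2^3 + 27*1^2 = 32 + 27 = 59
Delta = -16 * (59) = -944
Delta mod 19 = 6

Delta = 6 (mod 19)


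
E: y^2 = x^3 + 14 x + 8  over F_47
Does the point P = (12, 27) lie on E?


Check whether y^2 = x^3 + 14 x + 8 (mod 47) for (x, y) = (12, 27).
LHS: y^2 = 27^2 mod 47 = 24
RHS: x^3 + 14 x + 8 = 12^3 + 14*12 + 8 mod 47 = 24
LHS = RHS

Yes, on the curve


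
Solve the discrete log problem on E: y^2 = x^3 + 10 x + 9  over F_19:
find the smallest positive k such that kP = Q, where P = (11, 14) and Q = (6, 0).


Enumerate multiples of P until we hit Q = (6, 0):
  1P = (11, 14)
  2P = (3, 3)
  3P = (6, 0)
Match found at i = 3.

k = 3


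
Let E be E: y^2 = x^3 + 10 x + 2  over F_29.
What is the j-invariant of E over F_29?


Delta = -16(4 a^3 + 27 b^2) mod 29 = 15
-1728 * (4 a)^3 = -1728 * (4*10)^3 mod 29 = 22
j = 22 * 15^(-1) mod 29 = 15

j = 15 (mod 29)


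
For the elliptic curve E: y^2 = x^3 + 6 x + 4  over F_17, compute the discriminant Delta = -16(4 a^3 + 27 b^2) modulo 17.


4 a^3 + 27 b^2 = 4*6^3 + 27*4^2 = 864 + 432 = 1296
Delta = -16 * (1296) = -20736
Delta mod 17 = 4

Delta = 4 (mod 17)


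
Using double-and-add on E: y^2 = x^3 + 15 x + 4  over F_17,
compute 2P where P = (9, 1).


k = 2 = 10_2 (binary, LSB first: 01)
Double-and-add from P = (9, 1):
  bit 0 = 0: acc unchanged = O
  bit 1 = 1: acc = O + (14, 0) = (14, 0)

2P = (14, 0)


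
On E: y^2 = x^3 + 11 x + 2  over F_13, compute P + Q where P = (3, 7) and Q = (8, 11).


P != Q, so use the chord formula.
s = (y2 - y1) / (x2 - x1) = (4) / (5) mod 13 = 6
x3 = s^2 - x1 - x2 mod 13 = 6^2 - 3 - 8 = 12
y3 = s (x1 - x3) - y1 mod 13 = 6 * (3 - 12) - 7 = 4

P + Q = (12, 4)


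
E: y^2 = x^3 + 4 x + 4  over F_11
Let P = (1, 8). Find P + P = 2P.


Doubling: s = (3 x1^2 + a) / (2 y1)
s = (3*1^2 + 4) / (2*8) mod 11 = 8
x3 = s^2 - 2 x1 mod 11 = 8^2 - 2*1 = 7
y3 = s (x1 - x3) - y1 mod 11 = 8 * (1 - 7) - 8 = 10

2P = (7, 10)


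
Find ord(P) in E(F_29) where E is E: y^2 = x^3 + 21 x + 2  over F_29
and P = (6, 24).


Compute successive multiples of P until we hit O:
  1P = (6, 24)
  2P = (1, 13)
  3P = (28, 3)
  4P = (4, 11)
  5P = (25, 12)
  6P = (18, 8)
  7P = (10, 20)
  8P = (14, 13)
  ... (continuing to 18P)
  18P = O

ord(P) = 18


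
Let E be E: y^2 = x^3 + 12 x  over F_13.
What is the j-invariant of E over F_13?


Delta = -16(4 a^3 + 27 b^2) mod 13 = 12
-1728 * (4 a)^3 = -1728 * (4*12)^3 mod 13 = 1
j = 1 * 12^(-1) mod 13 = 12

j = 12 (mod 13)


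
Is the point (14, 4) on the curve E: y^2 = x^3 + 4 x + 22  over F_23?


Check whether y^2 = x^3 + 4 x + 22 (mod 23) for (x, y) = (14, 4).
LHS: y^2 = 4^2 mod 23 = 16
RHS: x^3 + 4 x + 22 = 14^3 + 4*14 + 22 mod 23 = 16
LHS = RHS

Yes, on the curve


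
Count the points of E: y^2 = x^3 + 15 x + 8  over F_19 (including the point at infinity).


For each x in F_19, count y with y^2 = x^3 + 15 x + 8 mod 19:
  x = 1: RHS = 5, y in [9, 10]  -> 2 point(s)
  x = 3: RHS = 4, y in [2, 17]  -> 2 point(s)
  x = 7: RHS = 0, y in [0]  -> 1 point(s)
  x = 9: RHS = 17, y in [6, 13]  -> 2 point(s)
  x = 12: RHS = 16, y in [4, 15]  -> 2 point(s)
  x = 13: RHS = 6, y in [5, 14]  -> 2 point(s)
  x = 14: RHS = 17, y in [6, 13]  -> 2 point(s)
  x = 15: RHS = 17, y in [6, 13]  -> 2 point(s)
  x = 18: RHS = 11, y in [7, 12]  -> 2 point(s)
Affine points: 17. Add the point at infinity: total = 18.

#E(F_19) = 18


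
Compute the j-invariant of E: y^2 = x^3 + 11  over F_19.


Delta = -16(4 a^3 + 27 b^2) mod 19 = 16
-1728 * (4 a)^3 = -1728 * (4*0)^3 mod 19 = 0
j = 0 * 16^(-1) mod 19 = 0

j = 0 (mod 19)


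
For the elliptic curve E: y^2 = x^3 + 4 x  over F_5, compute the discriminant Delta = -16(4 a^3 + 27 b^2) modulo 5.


4 a^3 + 27 b^2 = 4*4^3 + 27*0^2 = 256 + 0 = 256
Delta = -16 * (256) = -4096
Delta mod 5 = 4

Delta = 4 (mod 5)


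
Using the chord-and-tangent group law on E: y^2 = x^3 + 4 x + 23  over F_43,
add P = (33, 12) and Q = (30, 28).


P != Q, so use the chord formula.
s = (y2 - y1) / (x2 - x1) = (16) / (40) mod 43 = 9
x3 = s^2 - x1 - x2 mod 43 = 9^2 - 33 - 30 = 18
y3 = s (x1 - x3) - y1 mod 43 = 9 * (33 - 18) - 12 = 37

P + Q = (18, 37)


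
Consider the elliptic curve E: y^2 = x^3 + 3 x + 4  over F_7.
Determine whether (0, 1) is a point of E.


Check whether y^2 = x^3 + 3 x + 4 (mod 7) for (x, y) = (0, 1).
LHS: y^2 = 1^2 mod 7 = 1
RHS: x^3 + 3 x + 4 = 0^3 + 3*0 + 4 mod 7 = 4
LHS != RHS

No, not on the curve


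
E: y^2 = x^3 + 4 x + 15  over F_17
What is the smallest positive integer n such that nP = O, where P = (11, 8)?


Compute successive multiples of P until we hit O:
  1P = (11, 8)
  2P = (10, 16)
  3P = (9, 10)
  4P = (15, 13)
  5P = (0, 10)
  6P = (8, 10)
  7P = (6, 0)
  8P = (8, 7)
  ... (continuing to 14P)
  14P = O

ord(P) = 14


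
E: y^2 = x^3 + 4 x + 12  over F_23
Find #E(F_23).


For each x in F_23, count y with y^2 = x^3 + 4 x + 12 mod 23:
  x = 0: RHS = 12, y in [9, 14]  -> 2 point(s)
  x = 4: RHS = 0, y in [0]  -> 1 point(s)
  x = 8: RHS = 4, y in [2, 21]  -> 2 point(s)
  x = 9: RHS = 18, y in [8, 15]  -> 2 point(s)
  x = 14: RHS = 6, y in [11, 12]  -> 2 point(s)
  x = 16: RHS = 9, y in [3, 20]  -> 2 point(s)
  x = 17: RHS = 2, y in [5, 18]  -> 2 point(s)
  x = 19: RHS = 1, y in [1, 22]  -> 2 point(s)
Affine points: 15. Add the point at infinity: total = 16.

#E(F_23) = 16


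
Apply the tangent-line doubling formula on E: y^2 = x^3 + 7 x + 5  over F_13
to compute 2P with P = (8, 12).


Doubling: s = (3 x1^2 + a) / (2 y1)
s = (3*8^2 + 7) / (2*12) mod 13 = 11
x3 = s^2 - 2 x1 mod 13 = 11^2 - 2*8 = 1
y3 = s (x1 - x3) - y1 mod 13 = 11 * (8 - 1) - 12 = 0

2P = (1, 0)


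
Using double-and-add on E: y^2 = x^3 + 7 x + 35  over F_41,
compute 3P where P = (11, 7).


k = 3 = 11_2 (binary, LSB first: 11)
Double-and-add from P = (11, 7):
  bit 0 = 1: acc = O + (11, 7) = (11, 7)
  bit 1 = 1: acc = (11, 7) + (28, 24) = (3, 1)

3P = (3, 1)


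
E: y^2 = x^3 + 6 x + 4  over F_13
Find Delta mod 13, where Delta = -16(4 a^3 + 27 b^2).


4 a^3 + 27 b^2 = 4*6^3 + 27*4^2 = 864 + 432 = 1296
Delta = -16 * (1296) = -20736
Delta mod 13 = 12

Delta = 12 (mod 13)


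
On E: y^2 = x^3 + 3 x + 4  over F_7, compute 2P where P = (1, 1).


k = 2 = 10_2 (binary, LSB first: 01)
Double-and-add from P = (1, 1):
  bit 0 = 0: acc unchanged = O
  bit 1 = 1: acc = O + (0, 2) = (0, 2)

2P = (0, 2)


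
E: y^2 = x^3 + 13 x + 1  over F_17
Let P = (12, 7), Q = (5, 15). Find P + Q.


P != Q, so use the chord formula.
s = (y2 - y1) / (x2 - x1) = (8) / (10) mod 17 = 11
x3 = s^2 - x1 - x2 mod 17 = 11^2 - 12 - 5 = 2
y3 = s (x1 - x3) - y1 mod 17 = 11 * (12 - 2) - 7 = 1

P + Q = (2, 1)


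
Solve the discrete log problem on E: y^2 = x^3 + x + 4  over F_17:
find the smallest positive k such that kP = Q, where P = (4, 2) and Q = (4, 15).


Enumerate multiples of P until we hit Q = (4, 15):
  1P = (4, 2)
  2P = (5, 7)
  3P = (16, 6)
  4P = (16, 11)
  5P = (5, 10)
  6P = (4, 15)
Match found at i = 6.

k = 6


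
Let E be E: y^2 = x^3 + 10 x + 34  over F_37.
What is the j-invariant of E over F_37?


Delta = -16(4 a^3 + 27 b^2) mod 37 = 7
-1728 * (4 a)^3 = -1728 * (4*10)^3 mod 37 = 1
j = 1 * 7^(-1) mod 37 = 16

j = 16 (mod 37)


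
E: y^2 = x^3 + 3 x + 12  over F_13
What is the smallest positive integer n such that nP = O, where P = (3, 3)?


Compute successive multiples of P until we hit O:
  1P = (3, 3)
  2P = (6, 8)
  3P = (1, 9)
  4P = (5, 3)
  5P = (5, 10)
  6P = (1, 4)
  7P = (6, 5)
  8P = (3, 10)
  ... (continuing to 9P)
  9P = O

ord(P) = 9


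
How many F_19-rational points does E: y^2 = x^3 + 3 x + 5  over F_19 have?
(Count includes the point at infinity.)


For each x in F_19, count y with y^2 = x^3 + 3 x + 5 mod 19:
  x = 0: RHS = 5, y in [9, 10]  -> 2 point(s)
  x = 1: RHS = 9, y in [3, 16]  -> 2 point(s)
  x = 2: RHS = 0, y in [0]  -> 1 point(s)
  x = 4: RHS = 5, y in [9, 10]  -> 2 point(s)
  x = 6: RHS = 11, y in [7, 12]  -> 2 point(s)
  x = 8: RHS = 9, y in [3, 16]  -> 2 point(s)
  x = 9: RHS = 1, y in [1, 18]  -> 2 point(s)
  x = 10: RHS = 9, y in [3, 16]  -> 2 point(s)
  x = 11: RHS = 1, y in [1, 18]  -> 2 point(s)
  x = 14: RHS = 17, y in [6, 13]  -> 2 point(s)
  x = 15: RHS = 5, y in [9, 10]  -> 2 point(s)
  x = 16: RHS = 7, y in [8, 11]  -> 2 point(s)
  x = 18: RHS = 1, y in [1, 18]  -> 2 point(s)
Affine points: 25. Add the point at infinity: total = 26.

#E(F_19) = 26


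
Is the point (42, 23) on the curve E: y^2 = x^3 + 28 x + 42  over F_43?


Check whether y^2 = x^3 + 28 x + 42 (mod 43) for (x, y) = (42, 23).
LHS: y^2 = 23^2 mod 43 = 13
RHS: x^3 + 28 x + 42 = 42^3 + 28*42 + 42 mod 43 = 13
LHS = RHS

Yes, on the curve


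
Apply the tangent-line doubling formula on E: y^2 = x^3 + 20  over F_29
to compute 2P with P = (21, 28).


Doubling: s = (3 x1^2 + a) / (2 y1)
s = (3*21^2 + 0) / (2*28) mod 29 = 20
x3 = s^2 - 2 x1 mod 29 = 20^2 - 2*21 = 10
y3 = s (x1 - x3) - y1 mod 29 = 20 * (21 - 10) - 28 = 18

2P = (10, 18)


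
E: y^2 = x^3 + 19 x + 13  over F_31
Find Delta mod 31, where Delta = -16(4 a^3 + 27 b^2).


4 a^3 + 27 b^2 = 4*19^3 + 27*13^2 = 27436 + 4563 = 31999
Delta = -16 * (31999) = -511984
Delta mod 31 = 12

Delta = 12 (mod 31)


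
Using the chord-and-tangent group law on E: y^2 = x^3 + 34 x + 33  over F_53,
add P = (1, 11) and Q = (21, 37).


P != Q, so use the chord formula.
s = (y2 - y1) / (x2 - x1) = (26) / (20) mod 53 = 49
x3 = s^2 - x1 - x2 mod 53 = 49^2 - 1 - 21 = 47
y3 = s (x1 - x3) - y1 mod 53 = 49 * (1 - 47) - 11 = 14

P + Q = (47, 14)


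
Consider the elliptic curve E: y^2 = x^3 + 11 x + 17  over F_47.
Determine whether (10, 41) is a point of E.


Check whether y^2 = x^3 + 11 x + 17 (mod 47) for (x, y) = (10, 41).
LHS: y^2 = 41^2 mod 47 = 36
RHS: x^3 + 11 x + 17 = 10^3 + 11*10 + 17 mod 47 = 46
LHS != RHS

No, not on the curve


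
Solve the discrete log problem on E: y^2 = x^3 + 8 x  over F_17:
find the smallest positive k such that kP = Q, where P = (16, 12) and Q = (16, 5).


Enumerate multiples of P until we hit Q = (16, 5):
  1P = (16, 12)
  2P = (1, 14)
  3P = (1, 3)
  4P = (16, 5)
Match found at i = 4.

k = 4


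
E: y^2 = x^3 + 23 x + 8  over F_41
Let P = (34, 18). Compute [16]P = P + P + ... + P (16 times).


k = 16 = 10000_2 (binary, LSB first: 00001)
Double-and-add from P = (34, 18):
  bit 0 = 0: acc unchanged = O
  bit 1 = 0: acc unchanged = O
  bit 2 = 0: acc unchanged = O
  bit 3 = 0: acc unchanged = O
  bit 4 = 1: acc = O + (35, 33) = (35, 33)

16P = (35, 33)


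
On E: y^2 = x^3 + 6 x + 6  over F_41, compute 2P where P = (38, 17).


Doubling: s = (3 x1^2 + a) / (2 y1)
s = (3*38^2 + 6) / (2*17) mod 41 = 7
x3 = s^2 - 2 x1 mod 41 = 7^2 - 2*38 = 14
y3 = s (x1 - x3) - y1 mod 41 = 7 * (38 - 14) - 17 = 28

2P = (14, 28)


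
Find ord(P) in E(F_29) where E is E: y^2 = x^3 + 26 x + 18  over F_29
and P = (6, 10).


Compute successive multiples of P until we hit O:
  1P = (6, 10)
  2P = (21, 20)
  3P = (25, 16)
  4P = (3, 23)
  5P = (13, 1)
  6P = (1, 25)
  7P = (2, 7)
  8P = (27, 25)
  ... (continuing to 20P)
  20P = O

ord(P) = 20


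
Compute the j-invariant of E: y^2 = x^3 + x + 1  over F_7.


Delta = -16(4 a^3 + 27 b^2) mod 7 = 1
-1728 * (4 a)^3 = -1728 * (4*1)^3 mod 7 = 1
j = 1 * 1^(-1) mod 7 = 1

j = 1 (mod 7)


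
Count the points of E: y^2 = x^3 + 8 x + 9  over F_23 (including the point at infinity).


For each x in F_23, count y with y^2 = x^3 + 8 x + 9 mod 23:
  x = 0: RHS = 9, y in [3, 20]  -> 2 point(s)
  x = 1: RHS = 18, y in [8, 15]  -> 2 point(s)
  x = 4: RHS = 13, y in [6, 17]  -> 2 point(s)
  x = 5: RHS = 13, y in [6, 17]  -> 2 point(s)
  x = 10: RHS = 8, y in [10, 13]  -> 2 point(s)
  x = 11: RHS = 2, y in [5, 18]  -> 2 point(s)
  x = 12: RHS = 16, y in [4, 19]  -> 2 point(s)
  x = 14: RHS = 13, y in [6, 17]  -> 2 point(s)
  x = 15: RHS = 8, y in [10, 13]  -> 2 point(s)
  x = 16: RHS = 1, y in [1, 22]  -> 2 point(s)
  x = 20: RHS = 4, y in [2, 21]  -> 2 point(s)
  x = 21: RHS = 8, y in [10, 13]  -> 2 point(s)
  x = 22: RHS = 0, y in [0]  -> 1 point(s)
Affine points: 25. Add the point at infinity: total = 26.

#E(F_23) = 26


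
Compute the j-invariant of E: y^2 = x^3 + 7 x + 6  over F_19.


Delta = -16(4 a^3 + 27 b^2) mod 19 = 2
-1728 * (4 a)^3 = -1728 * (4*7)^3 mod 19 = 7
j = 7 * 2^(-1) mod 19 = 13

j = 13 (mod 19)


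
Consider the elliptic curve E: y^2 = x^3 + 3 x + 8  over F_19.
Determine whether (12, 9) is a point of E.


Check whether y^2 = x^3 + 3 x + 8 (mod 19) for (x, y) = (12, 9).
LHS: y^2 = 9^2 mod 19 = 5
RHS: x^3 + 3 x + 8 = 12^3 + 3*12 + 8 mod 19 = 5
LHS = RHS

Yes, on the curve


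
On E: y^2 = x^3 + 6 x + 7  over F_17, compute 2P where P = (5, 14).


Doubling: s = (3 x1^2 + a) / (2 y1)
s = (3*5^2 + 6) / (2*14) mod 17 = 12
x3 = s^2 - 2 x1 mod 17 = 12^2 - 2*5 = 15
y3 = s (x1 - x3) - y1 mod 17 = 12 * (5 - 15) - 14 = 2

2P = (15, 2)


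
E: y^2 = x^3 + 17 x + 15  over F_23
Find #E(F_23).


For each x in F_23, count y with y^2 = x^3 + 17 x + 15 mod 23:
  x = 3: RHS = 1, y in [1, 22]  -> 2 point(s)
  x = 4: RHS = 9, y in [3, 20]  -> 2 point(s)
  x = 5: RHS = 18, y in [8, 15]  -> 2 point(s)
  x = 9: RHS = 0, y in [0]  -> 1 point(s)
  x = 10: RHS = 12, y in [9, 14]  -> 2 point(s)
  x = 13: RHS = 18, y in [8, 15]  -> 2 point(s)
  x = 16: RHS = 13, y in [6, 17]  -> 2 point(s)
  x = 18: RHS = 12, y in [9, 14]  -> 2 point(s)
  x = 20: RHS = 6, y in [11, 12]  -> 2 point(s)
Affine points: 17. Add the point at infinity: total = 18.

#E(F_23) = 18


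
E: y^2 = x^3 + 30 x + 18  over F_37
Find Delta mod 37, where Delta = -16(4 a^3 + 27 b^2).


4 a^3 + 27 b^2 = 4*30^3 + 27*18^2 = 108000 + 8748 = 116748
Delta = -16 * (116748) = -1867968
Delta mod 37 = 14

Delta = 14 (mod 37)


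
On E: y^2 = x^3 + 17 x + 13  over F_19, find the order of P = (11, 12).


Compute successive multiples of P until we hit O:
  1P = (11, 12)
  2P = (16, 7)
  3P = (12, 8)
  4P = (12, 11)
  5P = (16, 12)
  6P = (11, 7)
  7P = O

ord(P) = 7


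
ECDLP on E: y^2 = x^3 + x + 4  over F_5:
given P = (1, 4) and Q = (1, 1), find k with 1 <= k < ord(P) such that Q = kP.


Enumerate multiples of P until we hit Q = (1, 1):
  1P = (1, 4)
  2P = (2, 3)
  3P = (3, 3)
  4P = (0, 3)
  5P = (0, 2)
  6P = (3, 2)
  7P = (2, 2)
  8P = (1, 1)
Match found at i = 8.

k = 8


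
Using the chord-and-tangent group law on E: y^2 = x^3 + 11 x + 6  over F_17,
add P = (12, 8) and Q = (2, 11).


P != Q, so use the chord formula.
s = (y2 - y1) / (x2 - x1) = (3) / (7) mod 17 = 15
x3 = s^2 - x1 - x2 mod 17 = 15^2 - 12 - 2 = 7
y3 = s (x1 - x3) - y1 mod 17 = 15 * (12 - 7) - 8 = 16

P + Q = (7, 16)


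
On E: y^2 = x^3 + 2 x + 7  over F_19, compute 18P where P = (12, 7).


k = 18 = 10010_2 (binary, LSB first: 01001)
Double-and-add from P = (12, 7):
  bit 0 = 0: acc unchanged = O
  bit 1 = 1: acc = O + (6, 8) = (6, 8)
  bit 2 = 0: acc unchanged = (6, 8)
  bit 3 = 0: acc unchanged = (6, 8)
  bit 4 = 1: acc = (6, 8) + (0, 8) = (13, 11)

18P = (13, 11)


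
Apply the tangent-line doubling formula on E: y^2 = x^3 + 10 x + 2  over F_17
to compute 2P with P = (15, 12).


Doubling: s = (3 x1^2 + a) / (2 y1)
s = (3*15^2 + 10) / (2*12) mod 17 = 8
x3 = s^2 - 2 x1 mod 17 = 8^2 - 2*15 = 0
y3 = s (x1 - x3) - y1 mod 17 = 8 * (15 - 0) - 12 = 6

2P = (0, 6)


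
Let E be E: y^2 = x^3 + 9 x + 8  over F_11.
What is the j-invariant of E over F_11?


Delta = -16(4 a^3 + 27 b^2) mod 11 = 1
-1728 * (4 a)^3 = -1728 * (4*9)^3 mod 11 = 6
j = 6 * 1^(-1) mod 11 = 6

j = 6 (mod 11)


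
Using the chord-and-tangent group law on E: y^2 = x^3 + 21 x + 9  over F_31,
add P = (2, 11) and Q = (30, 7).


P != Q, so use the chord formula.
s = (y2 - y1) / (x2 - x1) = (27) / (28) mod 31 = 22
x3 = s^2 - x1 - x2 mod 31 = 22^2 - 2 - 30 = 18
y3 = s (x1 - x3) - y1 mod 31 = 22 * (2 - 18) - 11 = 9

P + Q = (18, 9)


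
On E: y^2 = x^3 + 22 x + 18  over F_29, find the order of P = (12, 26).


Compute successive multiples of P until we hit O:
  1P = (12, 26)
  2P = (11, 24)
  3P = (10, 7)
  4P = (3, 16)
  5P = (7, 15)
  6P = (16, 0)
  7P = (7, 14)
  8P = (3, 13)
  ... (continuing to 12P)
  12P = O

ord(P) = 12


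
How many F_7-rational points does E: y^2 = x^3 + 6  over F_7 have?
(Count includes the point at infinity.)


For each x in F_7, count y with y^2 = x^3 + 0 x + 6 mod 7:
  x = 1: RHS = 0, y in [0]  -> 1 point(s)
  x = 2: RHS = 0, y in [0]  -> 1 point(s)
  x = 4: RHS = 0, y in [0]  -> 1 point(s)
Affine points: 3. Add the point at infinity: total = 4.

#E(F_7) = 4


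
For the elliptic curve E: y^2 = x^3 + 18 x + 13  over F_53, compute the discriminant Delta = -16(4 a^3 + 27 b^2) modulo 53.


4 a^3 + 27 b^2 = 4*18^3 + 27*13^2 = 23328 + 4563 = 27891
Delta = -16 * (27891) = -446256
Delta mod 53 = 4

Delta = 4 (mod 53)


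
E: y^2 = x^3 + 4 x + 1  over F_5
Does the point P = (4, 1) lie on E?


Check whether y^2 = x^3 + 4 x + 1 (mod 5) for (x, y) = (4, 1).
LHS: y^2 = 1^2 mod 5 = 1
RHS: x^3 + 4 x + 1 = 4^3 + 4*4 + 1 mod 5 = 1
LHS = RHS

Yes, on the curve


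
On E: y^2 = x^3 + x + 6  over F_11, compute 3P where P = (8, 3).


k = 3 = 11_2 (binary, LSB first: 11)
Double-and-add from P = (8, 3):
  bit 0 = 1: acc = O + (8, 3) = (8, 3)
  bit 1 = 1: acc = (8, 3) + (7, 9) = (10, 9)

3P = (10, 9)


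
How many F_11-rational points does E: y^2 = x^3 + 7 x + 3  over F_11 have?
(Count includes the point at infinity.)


For each x in F_11, count y with y^2 = x^3 + 7 x + 3 mod 11:
  x = 0: RHS = 3, y in [5, 6]  -> 2 point(s)
  x = 1: RHS = 0, y in [0]  -> 1 point(s)
  x = 2: RHS = 3, y in [5, 6]  -> 2 point(s)
  x = 5: RHS = 9, y in [3, 8]  -> 2 point(s)
  x = 9: RHS = 3, y in [5, 6]  -> 2 point(s)
Affine points: 9. Add the point at infinity: total = 10.

#E(F_11) = 10


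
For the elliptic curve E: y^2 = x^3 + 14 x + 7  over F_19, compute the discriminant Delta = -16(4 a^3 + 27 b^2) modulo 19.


4 a^3 + 27 b^2 = 4*14^3 + 27*7^2 = 10976 + 1323 = 12299
Delta = -16 * (12299) = -196784
Delta mod 19 = 18

Delta = 18 (mod 19)


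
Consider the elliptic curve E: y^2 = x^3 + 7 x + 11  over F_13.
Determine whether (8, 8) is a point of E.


Check whether y^2 = x^3 + 7 x + 11 (mod 13) for (x, y) = (8, 8).
LHS: y^2 = 8^2 mod 13 = 12
RHS: x^3 + 7 x + 11 = 8^3 + 7*8 + 11 mod 13 = 7
LHS != RHS

No, not on the curve


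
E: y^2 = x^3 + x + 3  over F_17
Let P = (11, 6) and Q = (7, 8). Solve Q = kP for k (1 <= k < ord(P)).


Enumerate multiples of P until we hit Q = (7, 8):
  1P = (11, 6)
  2P = (16, 1)
  3P = (8, 8)
  4P = (6, 2)
  5P = (2, 8)
  6P = (3, 13)
  7P = (12, 14)
  8P = (7, 9)
  9P = (7, 8)
Match found at i = 9.

k = 9


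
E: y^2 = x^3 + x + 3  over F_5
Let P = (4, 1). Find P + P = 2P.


Doubling: s = (3 x1^2 + a) / (2 y1)
s = (3*4^2 + 1) / (2*1) mod 5 = 2
x3 = s^2 - 2 x1 mod 5 = 2^2 - 2*4 = 1
y3 = s (x1 - x3) - y1 mod 5 = 2 * (4 - 1) - 1 = 0

2P = (1, 0)


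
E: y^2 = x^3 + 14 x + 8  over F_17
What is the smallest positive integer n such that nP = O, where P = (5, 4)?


Compute successive multiples of P until we hit O:
  1P = (5, 4)
  2P = (3, 14)
  3P = (0, 5)
  4P = (10, 14)
  5P = (6, 11)
  6P = (4, 3)
  7P = (9, 9)
  8P = (12, 0)
  ... (continuing to 16P)
  16P = O

ord(P) = 16


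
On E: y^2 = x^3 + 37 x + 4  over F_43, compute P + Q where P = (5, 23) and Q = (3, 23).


P != Q, so use the chord formula.
s = (y2 - y1) / (x2 - x1) = (0) / (41) mod 43 = 0
x3 = s^2 - x1 - x2 mod 43 = 0^2 - 5 - 3 = 35
y3 = s (x1 - x3) - y1 mod 43 = 0 * (5 - 35) - 23 = 20

P + Q = (35, 20)


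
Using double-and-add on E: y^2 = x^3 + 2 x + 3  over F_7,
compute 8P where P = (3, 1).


k = 8 = 1000_2 (binary, LSB first: 0001)
Double-and-add from P = (3, 1):
  bit 0 = 0: acc unchanged = O
  bit 1 = 0: acc unchanged = O
  bit 2 = 0: acc unchanged = O
  bit 3 = 1: acc = O + (3, 6) = (3, 6)

8P = (3, 6)


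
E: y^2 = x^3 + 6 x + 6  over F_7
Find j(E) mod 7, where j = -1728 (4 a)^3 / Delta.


Delta = -16(4 a^3 + 27 b^2) mod 7 = 3
-1728 * (4 a)^3 = -1728 * (4*6)^3 mod 7 = 6
j = 6 * 3^(-1) mod 7 = 2

j = 2 (mod 7)


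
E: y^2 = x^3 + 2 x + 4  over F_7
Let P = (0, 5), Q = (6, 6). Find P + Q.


P != Q, so use the chord formula.
s = (y2 - y1) / (x2 - x1) = (1) / (6) mod 7 = 6
x3 = s^2 - x1 - x2 mod 7 = 6^2 - 0 - 6 = 2
y3 = s (x1 - x3) - y1 mod 7 = 6 * (0 - 2) - 5 = 4

P + Q = (2, 4)


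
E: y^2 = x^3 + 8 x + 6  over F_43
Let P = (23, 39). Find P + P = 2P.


Doubling: s = (3 x1^2 + a) / (2 y1)
s = (3*23^2 + 8) / (2*39) mod 43 = 21
x3 = s^2 - 2 x1 mod 43 = 21^2 - 2*23 = 8
y3 = s (x1 - x3) - y1 mod 43 = 21 * (23 - 8) - 39 = 18

2P = (8, 18)


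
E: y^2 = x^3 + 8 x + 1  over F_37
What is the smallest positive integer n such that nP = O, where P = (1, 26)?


Compute successive multiples of P until we hit O:
  1P = (1, 26)
  2P = (26, 5)
  3P = (20, 24)
  4P = (32, 24)
  5P = (0, 36)
  6P = (25, 29)
  7P = (22, 13)
  8P = (7, 20)
  ... (continuing to 31P)
  31P = O

ord(P) = 31


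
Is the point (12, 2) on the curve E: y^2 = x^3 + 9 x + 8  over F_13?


Check whether y^2 = x^3 + 9 x + 8 (mod 13) for (x, y) = (12, 2).
LHS: y^2 = 2^2 mod 13 = 4
RHS: x^3 + 9 x + 8 = 12^3 + 9*12 + 8 mod 13 = 11
LHS != RHS

No, not on the curve


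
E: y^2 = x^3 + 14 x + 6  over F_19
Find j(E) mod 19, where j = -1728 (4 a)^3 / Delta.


Delta = -16(4 a^3 + 27 b^2) mod 19 = 10
-1728 * (4 a)^3 = -1728 * (4*14)^3 mod 19 = 18
j = 18 * 10^(-1) mod 19 = 17

j = 17 (mod 19)


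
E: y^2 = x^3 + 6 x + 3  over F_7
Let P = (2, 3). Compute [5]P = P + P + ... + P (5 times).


k = 5 = 101_2 (binary, LSB first: 101)
Double-and-add from P = (2, 3):
  bit 0 = 1: acc = O + (2, 3) = (2, 3)
  bit 1 = 0: acc unchanged = (2, 3)
  bit 2 = 1: acc = (2, 3) + (5, 5) = (2, 4)

5P = (2, 4)


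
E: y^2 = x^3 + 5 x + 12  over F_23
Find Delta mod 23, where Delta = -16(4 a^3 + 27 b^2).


4 a^3 + 27 b^2 = 4*5^3 + 27*12^2 = 500 + 3888 = 4388
Delta = -16 * (4388) = -70208
Delta mod 23 = 11

Delta = 11 (mod 23)


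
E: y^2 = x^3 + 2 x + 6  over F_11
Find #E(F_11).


For each x in F_11, count y with y^2 = x^3 + 2 x + 6 mod 11:
  x = 1: RHS = 9, y in [3, 8]  -> 2 point(s)
  x = 4: RHS = 1, y in [1, 10]  -> 2 point(s)
  x = 5: RHS = 9, y in [3, 8]  -> 2 point(s)
  x = 6: RHS = 3, y in [5, 6]  -> 2 point(s)
  x = 7: RHS = 0, y in [0]  -> 1 point(s)
  x = 9: RHS = 5, y in [4, 7]  -> 2 point(s)
  x = 10: RHS = 3, y in [5, 6]  -> 2 point(s)
Affine points: 13. Add the point at infinity: total = 14.

#E(F_11) = 14


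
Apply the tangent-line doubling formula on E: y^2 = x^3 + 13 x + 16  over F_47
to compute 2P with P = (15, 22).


Doubling: s = (3 x1^2 + a) / (2 y1)
s = (3*15^2 + 13) / (2*22) mod 47 = 37
x3 = s^2 - 2 x1 mod 47 = 37^2 - 2*15 = 23
y3 = s (x1 - x3) - y1 mod 47 = 37 * (15 - 23) - 22 = 11

2P = (23, 11)


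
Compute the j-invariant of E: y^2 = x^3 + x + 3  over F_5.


Delta = -16(4 a^3 + 27 b^2) mod 5 = 3
-1728 * (4 a)^3 = -1728 * (4*1)^3 mod 5 = 3
j = 3 * 3^(-1) mod 5 = 1

j = 1 (mod 5)


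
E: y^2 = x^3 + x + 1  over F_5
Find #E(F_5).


For each x in F_5, count y with y^2 = x^3 + 1 x + 1 mod 5:
  x = 0: RHS = 1, y in [1, 4]  -> 2 point(s)
  x = 2: RHS = 1, y in [1, 4]  -> 2 point(s)
  x = 3: RHS = 1, y in [1, 4]  -> 2 point(s)
  x = 4: RHS = 4, y in [2, 3]  -> 2 point(s)
Affine points: 8. Add the point at infinity: total = 9.

#E(F_5) = 9


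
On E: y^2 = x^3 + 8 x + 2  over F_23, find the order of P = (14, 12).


Compute successive multiples of P until we hit O:
  1P = (14, 12)
  2P = (22, 4)
  3P = (11, 8)
  4P = (10, 1)
  5P = (8, 16)
  6P = (4, 12)
  7P = (5, 11)
  8P = (6, 17)
  ... (continuing to 29P)
  29P = O

ord(P) = 29


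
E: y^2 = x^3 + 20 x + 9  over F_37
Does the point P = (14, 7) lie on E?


Check whether y^2 = x^3 + 20 x + 9 (mod 37) for (x, y) = (14, 7).
LHS: y^2 = 7^2 mod 37 = 12
RHS: x^3 + 20 x + 9 = 14^3 + 20*14 + 9 mod 37 = 36
LHS != RHS

No, not on the curve


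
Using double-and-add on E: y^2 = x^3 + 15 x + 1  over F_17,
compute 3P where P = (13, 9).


k = 3 = 11_2 (binary, LSB first: 11)
Double-and-add from P = (13, 9):
  bit 0 = 1: acc = O + (13, 9) = (13, 9)
  bit 1 = 1: acc = (13, 9) + (16, 6) = (6, 1)

3P = (6, 1)


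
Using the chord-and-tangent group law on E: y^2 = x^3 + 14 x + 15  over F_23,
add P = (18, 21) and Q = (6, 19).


P != Q, so use the chord formula.
s = (y2 - y1) / (x2 - x1) = (21) / (11) mod 23 = 4
x3 = s^2 - x1 - x2 mod 23 = 4^2 - 18 - 6 = 15
y3 = s (x1 - x3) - y1 mod 23 = 4 * (18 - 15) - 21 = 14

P + Q = (15, 14)


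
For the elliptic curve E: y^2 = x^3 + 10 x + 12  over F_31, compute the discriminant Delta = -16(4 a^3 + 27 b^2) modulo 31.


4 a^3 + 27 b^2 = 4*10^3 + 27*12^2 = 4000 + 3888 = 7888
Delta = -16 * (7888) = -126208
Delta mod 31 = 24

Delta = 24 (mod 31)


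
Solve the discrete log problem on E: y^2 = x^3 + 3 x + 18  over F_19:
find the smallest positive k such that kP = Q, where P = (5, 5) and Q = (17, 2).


Enumerate multiples of P until we hit Q = (17, 2):
  1P = (5, 5)
  2P = (6, 10)
  3P = (14, 7)
  4P = (16, 1)
  5P = (3, 15)
  6P = (17, 17)
  7P = (17, 2)
Match found at i = 7.

k = 7


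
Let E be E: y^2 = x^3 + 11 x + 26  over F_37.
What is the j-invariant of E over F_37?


Delta = -16(4 a^3 + 27 b^2) mod 37 = 36
-1728 * (4 a)^3 = -1728 * (4*11)^3 mod 37 = 36
j = 36 * 36^(-1) mod 37 = 1

j = 1 (mod 37)


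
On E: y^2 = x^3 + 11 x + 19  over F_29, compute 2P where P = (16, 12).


Doubling: s = (3 x1^2 + a) / (2 y1)
s = (3*16^2 + 11) / (2*12) mod 29 = 24
x3 = s^2 - 2 x1 mod 29 = 24^2 - 2*16 = 22
y3 = s (x1 - x3) - y1 mod 29 = 24 * (16 - 22) - 12 = 18

2P = (22, 18)


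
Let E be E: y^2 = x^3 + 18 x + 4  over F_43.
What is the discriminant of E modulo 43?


4 a^3 + 27 b^2 = 4*18^3 + 27*4^2 = 23328 + 432 = 23760
Delta = -16 * (23760) = -380160
Delta mod 43 = 3

Delta = 3 (mod 43)


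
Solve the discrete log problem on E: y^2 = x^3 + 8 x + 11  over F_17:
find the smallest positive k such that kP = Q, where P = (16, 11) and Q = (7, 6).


Enumerate multiples of P until we hit Q = (7, 6):
  1P = (16, 11)
  2P = (15, 15)
  3P = (2, 1)
  4P = (12, 4)
  5P = (8, 3)
  6P = (11, 11)
  7P = (7, 6)
Match found at i = 7.

k = 7


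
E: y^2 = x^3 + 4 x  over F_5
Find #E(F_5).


For each x in F_5, count y with y^2 = x^3 + 4 x + 0 mod 5:
  x = 0: RHS = 0, y in [0]  -> 1 point(s)
  x = 1: RHS = 0, y in [0]  -> 1 point(s)
  x = 2: RHS = 1, y in [1, 4]  -> 2 point(s)
  x = 3: RHS = 4, y in [2, 3]  -> 2 point(s)
  x = 4: RHS = 0, y in [0]  -> 1 point(s)
Affine points: 7. Add the point at infinity: total = 8.

#E(F_5) = 8


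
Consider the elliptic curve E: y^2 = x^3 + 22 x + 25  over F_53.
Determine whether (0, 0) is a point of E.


Check whether y^2 = x^3 + 22 x + 25 (mod 53) for (x, y) = (0, 0).
LHS: y^2 = 0^2 mod 53 = 0
RHS: x^3 + 22 x + 25 = 0^3 + 22*0 + 25 mod 53 = 25
LHS != RHS

No, not on the curve


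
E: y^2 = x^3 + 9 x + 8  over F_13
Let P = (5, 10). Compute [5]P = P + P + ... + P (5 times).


k = 5 = 101_2 (binary, LSB first: 101)
Double-and-add from P = (5, 10):
  bit 0 = 1: acc = O + (5, 10) = (5, 10)
  bit 1 = 0: acc unchanged = (5, 10)
  bit 2 = 1: acc = (5, 10) + (9, 8) = (9, 5)

5P = (9, 5)


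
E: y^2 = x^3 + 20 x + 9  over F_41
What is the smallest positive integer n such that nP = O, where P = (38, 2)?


Compute successive multiples of P until we hit O:
  1P = (38, 2)
  2P = (39, 17)
  3P = (25, 29)
  4P = (9, 4)
  5P = (2, 4)
  6P = (11, 17)
  7P = (8, 36)
  8P = (32, 24)
  ... (continuing to 23P)
  23P = O

ord(P) = 23


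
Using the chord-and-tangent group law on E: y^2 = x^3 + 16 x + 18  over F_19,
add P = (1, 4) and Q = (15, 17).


P != Q, so use the chord formula.
s = (y2 - y1) / (x2 - x1) = (13) / (14) mod 19 = 5
x3 = s^2 - x1 - x2 mod 19 = 5^2 - 1 - 15 = 9
y3 = s (x1 - x3) - y1 mod 19 = 5 * (1 - 9) - 4 = 13

P + Q = (9, 13)


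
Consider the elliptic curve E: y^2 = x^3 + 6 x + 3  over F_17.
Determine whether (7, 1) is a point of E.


Check whether y^2 = x^3 + 6 x + 3 (mod 17) for (x, y) = (7, 1).
LHS: y^2 = 1^2 mod 17 = 1
RHS: x^3 + 6 x + 3 = 7^3 + 6*7 + 3 mod 17 = 14
LHS != RHS

No, not on the curve


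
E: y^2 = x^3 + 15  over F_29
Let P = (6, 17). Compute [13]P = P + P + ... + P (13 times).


k = 13 = 1101_2 (binary, LSB first: 1011)
Double-and-add from P = (6, 17):
  bit 0 = 1: acc = O + (6, 17) = (6, 17)
  bit 1 = 0: acc unchanged = (6, 17)
  bit 2 = 1: acc = (6, 17) + (14, 2) = (3, 10)
  bit 3 = 1: acc = (3, 10) + (5, 16) = (1, 25)

13P = (1, 25)


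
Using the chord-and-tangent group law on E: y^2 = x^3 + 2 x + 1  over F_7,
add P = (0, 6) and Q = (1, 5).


P != Q, so use the chord formula.
s = (y2 - y1) / (x2 - x1) = (6) / (1) mod 7 = 6
x3 = s^2 - x1 - x2 mod 7 = 6^2 - 0 - 1 = 0
y3 = s (x1 - x3) - y1 mod 7 = 6 * (0 - 0) - 6 = 1

P + Q = (0, 1)


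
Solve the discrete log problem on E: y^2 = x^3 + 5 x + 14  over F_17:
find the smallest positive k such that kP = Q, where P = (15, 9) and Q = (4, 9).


Enumerate multiples of P until we hit Q = (4, 9):
  1P = (15, 9)
  2P = (4, 8)
  3P = (7, 1)
  4P = (13, 10)
  5P = (2, 10)
  6P = (16, 12)
  7P = (12, 0)
  8P = (16, 5)
  9P = (2, 7)
  10P = (13, 7)
  11P = (7, 16)
  12P = (4, 9)
Match found at i = 12.

k = 12


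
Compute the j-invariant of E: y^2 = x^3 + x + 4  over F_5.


Delta = -16(4 a^3 + 27 b^2) mod 5 = 4
-1728 * (4 a)^3 = -1728 * (4*1)^3 mod 5 = 3
j = 3 * 4^(-1) mod 5 = 2

j = 2 (mod 5)


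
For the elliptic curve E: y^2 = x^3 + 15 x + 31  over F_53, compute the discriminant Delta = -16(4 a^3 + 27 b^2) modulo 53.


4 a^3 + 27 b^2 = 4*15^3 + 27*31^2 = 13500 + 25947 = 39447
Delta = -16 * (39447) = -631152
Delta mod 53 = 25

Delta = 25 (mod 53)


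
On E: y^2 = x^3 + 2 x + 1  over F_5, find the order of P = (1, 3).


Compute successive multiples of P until we hit O:
  1P = (1, 3)
  2P = (3, 2)
  3P = (0, 4)
  4P = (0, 1)
  5P = (3, 3)
  6P = (1, 2)
  7P = O

ord(P) = 7


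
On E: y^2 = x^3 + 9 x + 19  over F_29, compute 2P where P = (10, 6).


Doubling: s = (3 x1^2 + a) / (2 y1)
s = (3*10^2 + 9) / (2*6) mod 29 = 4
x3 = s^2 - 2 x1 mod 29 = 4^2 - 2*10 = 25
y3 = s (x1 - x3) - y1 mod 29 = 4 * (10 - 25) - 6 = 21

2P = (25, 21)


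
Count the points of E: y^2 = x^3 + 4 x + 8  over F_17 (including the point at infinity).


For each x in F_17, count y with y^2 = x^3 + 4 x + 8 mod 17:
  x = 0: RHS = 8, y in [5, 12]  -> 2 point(s)
  x = 1: RHS = 13, y in [8, 9]  -> 2 point(s)
  x = 3: RHS = 13, y in [8, 9]  -> 2 point(s)
  x = 5: RHS = 0, y in [0]  -> 1 point(s)
  x = 8: RHS = 8, y in [5, 12]  -> 2 point(s)
  x = 9: RHS = 8, y in [5, 12]  -> 2 point(s)
  x = 12: RHS = 16, y in [4, 13]  -> 2 point(s)
  x = 13: RHS = 13, y in [8, 9]  -> 2 point(s)
  x = 15: RHS = 9, y in [3, 14]  -> 2 point(s)
Affine points: 17. Add the point at infinity: total = 18.

#E(F_17) = 18


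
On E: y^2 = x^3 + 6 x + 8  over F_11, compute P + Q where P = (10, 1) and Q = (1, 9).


P != Q, so use the chord formula.
s = (y2 - y1) / (x2 - x1) = (8) / (2) mod 11 = 4
x3 = s^2 - x1 - x2 mod 11 = 4^2 - 10 - 1 = 5
y3 = s (x1 - x3) - y1 mod 11 = 4 * (10 - 5) - 1 = 8

P + Q = (5, 8)


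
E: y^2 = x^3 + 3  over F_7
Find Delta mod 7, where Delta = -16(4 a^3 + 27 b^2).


4 a^3 + 27 b^2 = 4*0^3 + 27*3^2 = 0 + 243 = 243
Delta = -16 * (243) = -3888
Delta mod 7 = 4

Delta = 4 (mod 7)


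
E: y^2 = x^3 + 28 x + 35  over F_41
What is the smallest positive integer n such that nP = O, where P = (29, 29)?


Compute successive multiples of P until we hit O:
  1P = (29, 29)
  2P = (3, 33)
  3P = (18, 4)
  4P = (30, 6)
  5P = (19, 28)
  6P = (9, 14)
  7P = (1, 33)
  8P = (6, 38)
  ... (continuing to 34P)
  34P = O

ord(P) = 34


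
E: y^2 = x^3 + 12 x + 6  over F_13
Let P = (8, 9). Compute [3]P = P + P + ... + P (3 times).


k = 3 = 11_2 (binary, LSB first: 11)
Double-and-add from P = (8, 9):
  bit 0 = 1: acc = O + (8, 9) = (8, 9)
  bit 1 = 1: acc = (8, 9) + (7, 11) = (2, 5)

3P = (2, 5)


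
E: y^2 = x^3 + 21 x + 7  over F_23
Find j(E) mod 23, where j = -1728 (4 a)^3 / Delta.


Delta = -16(4 a^3 + 27 b^2) mod 23 = 21
-1728 * (4 a)^3 = -1728 * (4*21)^3 mod 23 = 18
j = 18 * 21^(-1) mod 23 = 14

j = 14 (mod 23)


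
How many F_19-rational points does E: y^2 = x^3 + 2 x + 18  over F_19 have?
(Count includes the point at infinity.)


For each x in F_19, count y with y^2 = x^3 + 2 x + 18 mod 19:
  x = 2: RHS = 11, y in [7, 12]  -> 2 point(s)
  x = 5: RHS = 1, y in [1, 18]  -> 2 point(s)
  x = 9: RHS = 5, y in [9, 10]  -> 2 point(s)
  x = 14: RHS = 16, y in [4, 15]  -> 2 point(s)
  x = 16: RHS = 4, y in [2, 17]  -> 2 point(s)
  x = 17: RHS = 6, y in [5, 14]  -> 2 point(s)
Affine points: 12. Add the point at infinity: total = 13.

#E(F_19) = 13


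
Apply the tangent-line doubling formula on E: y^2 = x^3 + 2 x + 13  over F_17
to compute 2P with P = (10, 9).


Doubling: s = (3 x1^2 + a) / (2 y1)
s = (3*10^2 + 2) / (2*9) mod 17 = 13
x3 = s^2 - 2 x1 mod 17 = 13^2 - 2*10 = 13
y3 = s (x1 - x3) - y1 mod 17 = 13 * (10 - 13) - 9 = 3

2P = (13, 3)


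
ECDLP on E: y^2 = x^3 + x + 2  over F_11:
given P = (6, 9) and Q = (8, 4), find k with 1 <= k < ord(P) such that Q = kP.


Enumerate multiples of P until we hit Q = (8, 4):
  1P = (6, 9)
  2P = (8, 7)
  3P = (9, 5)
  4P = (10, 0)
  5P = (9, 6)
  6P = (8, 4)
Match found at i = 6.

k = 6


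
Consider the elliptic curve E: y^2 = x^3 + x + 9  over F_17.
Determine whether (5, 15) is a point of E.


Check whether y^2 = x^3 + 1 x + 9 (mod 17) for (x, y) = (5, 15).
LHS: y^2 = 15^2 mod 17 = 4
RHS: x^3 + 1 x + 9 = 5^3 + 1*5 + 9 mod 17 = 3
LHS != RHS

No, not on the curve


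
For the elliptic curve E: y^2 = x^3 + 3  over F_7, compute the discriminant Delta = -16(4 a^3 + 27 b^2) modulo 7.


4 a^3 + 27 b^2 = 4*0^3 + 27*3^2 = 0 + 243 = 243
Delta = -16 * (243) = -3888
Delta mod 7 = 4

Delta = 4 (mod 7)


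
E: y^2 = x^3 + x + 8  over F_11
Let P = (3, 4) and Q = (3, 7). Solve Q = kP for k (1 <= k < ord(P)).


Enumerate multiples of P until we hit Q = (3, 7):
  1P = (3, 4)
  2P = (9, 8)
  3P = (8, 0)
  4P = (9, 3)
  5P = (3, 7)
Match found at i = 5.

k = 5


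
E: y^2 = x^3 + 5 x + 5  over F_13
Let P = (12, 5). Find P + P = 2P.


Doubling: s = (3 x1^2 + a) / (2 y1)
s = (3*12^2 + 5) / (2*5) mod 13 = 6
x3 = s^2 - 2 x1 mod 13 = 6^2 - 2*12 = 12
y3 = s (x1 - x3) - y1 mod 13 = 6 * (12 - 12) - 5 = 8

2P = (12, 8)
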